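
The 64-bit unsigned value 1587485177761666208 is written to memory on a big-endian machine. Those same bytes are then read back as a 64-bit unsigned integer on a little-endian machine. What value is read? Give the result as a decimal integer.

11571065458050270998

1587485177761666208 in 64-bit hexadecimal is 0x1607E15BBAAE94A0.
Stored big-endian, the bytes at ascending addresses are 16 07 E1 5B BA AE 94 A0.
Read back as little-endian, the first byte is least significant, giving 0xA094AEBA5BE10716.
0xA094AEBA5BE10716 = 11571065458050270998.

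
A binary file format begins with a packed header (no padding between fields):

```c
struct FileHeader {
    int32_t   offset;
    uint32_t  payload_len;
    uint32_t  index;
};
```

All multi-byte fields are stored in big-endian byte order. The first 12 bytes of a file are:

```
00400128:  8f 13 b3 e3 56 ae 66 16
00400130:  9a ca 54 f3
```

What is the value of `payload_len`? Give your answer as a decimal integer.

`payload_len` follows `offset` (4 bytes), so it starts at byte offset 4 and occupies 4 bytes.
Bytes at offsets 4..7: 56 AE 66 16.
In big-endian order the high byte comes first in memory.
The bytes are already most-significant first: 0x56AE6616.
0x56AE6616 = 1454269974.

1454269974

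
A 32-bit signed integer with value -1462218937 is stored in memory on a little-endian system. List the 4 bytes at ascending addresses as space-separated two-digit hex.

47 4F D8 A8

Two's complement of -1462218937 in 32 bits: 1462218937 = 0x5727B0B9; invert → 0xA8D84F46; add 1 → 0xA8D84F47.
Split into bytes (most-significant first): A8 D8 4F 47.
Little-endian stores the least-significant byte at the lowest address.
So at ascending addresses the bytes are 47 4F D8 A8.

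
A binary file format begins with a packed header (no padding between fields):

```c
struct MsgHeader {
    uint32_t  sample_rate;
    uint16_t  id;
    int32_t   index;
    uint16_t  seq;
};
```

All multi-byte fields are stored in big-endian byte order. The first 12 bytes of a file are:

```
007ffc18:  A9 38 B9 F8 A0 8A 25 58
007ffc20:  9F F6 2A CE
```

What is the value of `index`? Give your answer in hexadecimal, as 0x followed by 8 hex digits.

0x25589FF6

`index` follows `sample_rate` (4 B), `id` (2 B), so it starts at offset 4 + 2 = 6 and occupies 4 bytes.
Bytes at offsets 6..9: 25 58 9F F6.
Big-endian: lowest address holds the most-significant byte.
The bytes are already most-significant first: 0x25589FF6.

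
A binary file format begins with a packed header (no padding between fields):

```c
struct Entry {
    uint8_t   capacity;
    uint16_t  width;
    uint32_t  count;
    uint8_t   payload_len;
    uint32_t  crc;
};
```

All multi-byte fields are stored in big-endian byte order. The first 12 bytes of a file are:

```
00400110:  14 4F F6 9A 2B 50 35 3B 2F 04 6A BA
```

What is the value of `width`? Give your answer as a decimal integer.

20470

`width` follows `capacity` (1 byte), so it starts at byte offset 1 and occupies 2 bytes.
Bytes at offsets 1..2: 4F F6.
Big-endian: lowest address holds the most-significant byte.
The bytes are already most-significant first: 0x4FF6.
0x4FF6 = 20470.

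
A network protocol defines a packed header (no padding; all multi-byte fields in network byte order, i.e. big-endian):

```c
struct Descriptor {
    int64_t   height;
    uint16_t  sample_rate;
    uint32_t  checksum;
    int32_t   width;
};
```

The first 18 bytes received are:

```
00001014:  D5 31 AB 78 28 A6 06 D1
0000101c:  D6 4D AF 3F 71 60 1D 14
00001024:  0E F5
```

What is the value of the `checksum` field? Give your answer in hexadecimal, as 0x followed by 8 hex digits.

`checksum` follows `height` (8 B), `sample_rate` (2 B), so it starts at offset 8 + 2 = 10 and occupies 4 bytes.
Bytes at offsets 10..13: AF 3F 71 60.
In big-endian order the high byte comes first in memory.
The bytes are already most-significant first: 0xAF3F7160.

0xAF3F7160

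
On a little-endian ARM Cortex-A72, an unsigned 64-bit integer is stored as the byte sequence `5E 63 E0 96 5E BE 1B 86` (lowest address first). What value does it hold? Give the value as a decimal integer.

9663526738921022302

Little-endian: lowest address holds the least-significant byte.
Reassemble most-significant byte first: 86 1B BE 5E 96 E0 63 5E → 0x861BBE5E96E0635E.
0x861BBE5E96E0635E = 9663526738921022302.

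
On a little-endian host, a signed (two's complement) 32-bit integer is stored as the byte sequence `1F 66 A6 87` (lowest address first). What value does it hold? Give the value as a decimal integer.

-2019138017

Little-endian stores the least-significant byte at the lowest address.
Reassemble most-significant byte first: 87 A6 66 1F → 0x87A6661F.
Top bit is set, so as a signed 32-bit value this is 0x87A6661F − 2^32 = -2019138017.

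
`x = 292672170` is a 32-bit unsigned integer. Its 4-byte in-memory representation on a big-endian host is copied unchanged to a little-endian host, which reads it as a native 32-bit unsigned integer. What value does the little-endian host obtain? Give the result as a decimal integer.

292672170 in 32-bit hexadecimal is 0x1171D2AA.
Stored big-endian, the bytes at ascending addresses are 11 71 D2 AA.
Read back as little-endian, the first byte is least significant, giving 0xAAD27111.
0xAAD27111 = 2865918225.

2865918225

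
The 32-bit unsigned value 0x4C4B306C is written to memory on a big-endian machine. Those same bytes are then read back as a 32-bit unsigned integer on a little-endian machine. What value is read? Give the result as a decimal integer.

1815104332

Stored big-endian, the bytes at ascending addresses are 4C 4B 30 6C.
Read back as little-endian, the first byte is least significant, giving 0x6C304B4C.
0x6C304B4C = 1815104332.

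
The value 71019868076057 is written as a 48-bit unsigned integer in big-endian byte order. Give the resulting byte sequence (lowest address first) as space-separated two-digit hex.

71019868076057 in hexadecimal, padded to 48 bits, is 0x40979A023819.
Split into bytes (most-significant first): 40 97 9A 02 38 19.
Big-endian stores the most-significant byte at the lowest address.
So the memory order matches the most-significant-first order: 40 97 9A 02 38 19.

40 97 9A 02 38 19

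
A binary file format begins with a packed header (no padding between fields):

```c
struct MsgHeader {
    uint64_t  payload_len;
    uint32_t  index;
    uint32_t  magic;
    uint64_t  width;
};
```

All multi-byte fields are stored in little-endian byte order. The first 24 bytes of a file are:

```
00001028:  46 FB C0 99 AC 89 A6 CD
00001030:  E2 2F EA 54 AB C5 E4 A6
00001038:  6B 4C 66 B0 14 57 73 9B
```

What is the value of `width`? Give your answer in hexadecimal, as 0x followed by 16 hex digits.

0x9B735714B0664C6B

`width` follows `payload_len` (8 B), `index` (4 B), `magic` (4 B), so it starts at offset 8 + 4 + 4 = 16 and occupies 8 bytes.
Bytes at offsets 16..23: 6B 4C 66 B0 14 57 73 9B.
Little-endian: lowest address holds the least-significant byte.
Reassemble most-significant byte first: 9B 73 57 14 B0 66 4C 6B → 0x9B735714B0664C6B.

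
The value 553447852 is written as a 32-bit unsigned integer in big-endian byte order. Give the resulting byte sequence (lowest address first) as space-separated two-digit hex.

20 FC F1 AC

553447852 in hexadecimal, padded to 32 bits, is 0x20FCF1AC.
Split into bytes (most-significant first): 20 FC F1 AC.
Big-endian: lowest address holds the most-significant byte.
So the memory order matches the most-significant-first order: 20 FC F1 AC.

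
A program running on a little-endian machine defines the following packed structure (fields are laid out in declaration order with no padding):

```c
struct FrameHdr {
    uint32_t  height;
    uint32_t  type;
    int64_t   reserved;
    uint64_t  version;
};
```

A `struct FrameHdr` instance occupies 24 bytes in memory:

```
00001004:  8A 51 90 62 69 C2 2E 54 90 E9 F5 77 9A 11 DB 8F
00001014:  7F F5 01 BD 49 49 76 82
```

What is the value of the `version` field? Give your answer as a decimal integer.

`version` follows `height` (4 B), `type` (4 B), `reserved` (8 B), so it starts at offset 4 + 4 + 8 = 16 and occupies 8 bytes.
Bytes at offsets 16..23: 7F F5 01 BD 49 49 76 82.
Little-endian: lowest address holds the least-significant byte.
Reassemble most-significant byte first: 82 76 49 49 BD 01 F5 7F → 0x82764949BD01F57F.
0x82764949BD01F57F = 9400781853234951551.

9400781853234951551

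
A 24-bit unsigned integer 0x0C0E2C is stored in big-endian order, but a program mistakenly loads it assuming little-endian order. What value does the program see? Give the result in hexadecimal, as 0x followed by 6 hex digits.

Stored big-endian, the bytes at ascending addresses are 0C 0E 2C.
Read back as little-endian, the first byte is least significant, giving 0x2C0E0C.

0x2C0E0C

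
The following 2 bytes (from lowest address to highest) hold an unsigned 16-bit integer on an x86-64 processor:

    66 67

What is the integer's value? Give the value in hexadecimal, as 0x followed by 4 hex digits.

0x6766

Little-endian: lowest address holds the least-significant byte.
Reassemble most-significant byte first: 67 66 → 0x6766.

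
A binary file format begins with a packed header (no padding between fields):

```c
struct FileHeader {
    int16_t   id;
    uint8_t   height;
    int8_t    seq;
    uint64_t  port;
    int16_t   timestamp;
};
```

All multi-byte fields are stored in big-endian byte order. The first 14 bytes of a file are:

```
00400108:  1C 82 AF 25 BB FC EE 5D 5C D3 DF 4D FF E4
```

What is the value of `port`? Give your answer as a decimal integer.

`port` follows `id` (2 B), `height` (1 B), `seq` (1 B), so it starts at offset 2 + 1 + 1 = 4 and occupies 8 bytes.
Bytes at offsets 4..11: BB FC EE 5D 5C D3 DF 4D.
Big-endian: lowest address holds the most-significant byte.
The bytes are already most-significant first: 0xBBFCEE5D5CD3DF4D.
0xBBFCEE5D5CD3DF4D = 13545963863980367693.

13545963863980367693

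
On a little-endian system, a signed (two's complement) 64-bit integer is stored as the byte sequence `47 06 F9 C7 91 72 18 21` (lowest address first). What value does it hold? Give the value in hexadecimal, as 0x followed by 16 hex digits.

0x21187291C7F90647

Little-endian stores the least-significant byte at the lowest address.
Reassemble most-significant byte first: 21 18 72 91 C7 F9 06 47 → 0x21187291C7F90647.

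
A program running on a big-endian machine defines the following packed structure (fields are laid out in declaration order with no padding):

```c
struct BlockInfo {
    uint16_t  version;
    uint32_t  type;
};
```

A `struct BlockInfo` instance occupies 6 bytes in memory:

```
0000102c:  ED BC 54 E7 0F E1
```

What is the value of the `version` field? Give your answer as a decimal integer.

60860

`version` is the first field, at byte offset 0, occupying 2 bytes.
Bytes at offsets 0..1: ED BC.
Big-endian stores the most-significant byte at the lowest address.
The bytes are already most-significant first: 0xEDBC.
0xEDBC = 60860.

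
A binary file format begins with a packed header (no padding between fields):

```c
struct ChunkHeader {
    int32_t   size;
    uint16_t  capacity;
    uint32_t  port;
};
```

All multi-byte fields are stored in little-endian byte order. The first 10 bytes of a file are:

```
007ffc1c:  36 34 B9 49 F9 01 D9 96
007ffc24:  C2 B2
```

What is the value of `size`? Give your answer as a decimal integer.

`size` is the first field, at byte offset 0, occupying 4 bytes.
Bytes at offsets 0..3: 36 34 B9 49.
Little-endian stores the least-significant byte at the lowest address.
Reassemble most-significant byte first: 49 B9 34 36 → 0x49B93436.
0x49B93436 = 1236874294.

1236874294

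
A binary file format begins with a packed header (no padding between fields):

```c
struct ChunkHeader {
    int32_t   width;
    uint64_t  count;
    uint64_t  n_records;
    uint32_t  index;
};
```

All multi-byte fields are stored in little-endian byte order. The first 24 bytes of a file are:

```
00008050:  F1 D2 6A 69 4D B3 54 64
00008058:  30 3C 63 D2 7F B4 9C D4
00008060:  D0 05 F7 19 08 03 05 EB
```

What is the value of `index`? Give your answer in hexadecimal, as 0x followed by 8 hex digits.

0xEB050308

`index` follows `width` (4 B), `count` (8 B), `n_records` (8 B), so it starts at offset 4 + 8 + 8 = 20 and occupies 4 bytes.
Bytes at offsets 20..23: 08 03 05 EB.
In little-endian order the low byte comes first in memory.
Reassemble most-significant byte first: EB 05 03 08 → 0xEB050308.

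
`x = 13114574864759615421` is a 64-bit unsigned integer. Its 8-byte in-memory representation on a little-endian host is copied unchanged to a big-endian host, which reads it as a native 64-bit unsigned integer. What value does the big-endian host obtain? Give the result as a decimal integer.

13114574864759615421 in 64-bit hexadecimal is 0xB600545B02436FBD.
Stored little-endian, the bytes at ascending addresses are BD 6F 43 02 5B 54 00 B6.
Read back as big-endian, the last byte is least significant, giving 0xBD6F43025B5400B6.
0xBD6F43025B5400B6 = 13650202672984490166.

13650202672984490166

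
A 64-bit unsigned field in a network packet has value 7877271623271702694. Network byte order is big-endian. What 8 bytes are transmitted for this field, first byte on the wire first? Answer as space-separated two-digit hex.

6D 51 B0 CE 48 5F E0 A6

7877271623271702694 in hexadecimal, padded to 64 bits, is 0x6D51B0CE485FE0A6.
Split into bytes (most-significant first): 6D 51 B0 CE 48 5F E0 A6.
Big-endian stores the most-significant byte at the lowest address.
So the memory order matches the most-significant-first order: 6D 51 B0 CE 48 5F E0 A6.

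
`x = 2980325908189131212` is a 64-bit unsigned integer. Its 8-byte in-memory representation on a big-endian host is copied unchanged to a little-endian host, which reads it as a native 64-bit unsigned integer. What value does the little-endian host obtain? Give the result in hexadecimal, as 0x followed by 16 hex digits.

2980325908189131212 in 64-bit hexadecimal is 0x295C3E9F8081B1CC.
Stored big-endian, the bytes at ascending addresses are 29 5C 3E 9F 80 81 B1 CC.
Read back as little-endian, the first byte is least significant, giving 0xCCB181809F3E5C29.

0xCCB181809F3E5C29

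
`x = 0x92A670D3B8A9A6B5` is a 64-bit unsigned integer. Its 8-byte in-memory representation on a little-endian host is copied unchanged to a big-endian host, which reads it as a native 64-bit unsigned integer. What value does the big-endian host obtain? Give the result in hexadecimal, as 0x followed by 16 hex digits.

Stored little-endian, the bytes at ascending addresses are B5 A6 A9 B8 D3 70 A6 92.
Read back as big-endian, the last byte is least significant, giving 0xB5A6A9B8D370A692.

0xB5A6A9B8D370A692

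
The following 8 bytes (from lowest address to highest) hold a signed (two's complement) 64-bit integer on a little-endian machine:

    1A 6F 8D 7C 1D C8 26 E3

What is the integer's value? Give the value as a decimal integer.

-2078754149015654630

Little-endian stores the least-significant byte at the lowest address.
Reassemble most-significant byte first: E3 26 C8 1D 7C 8D 6F 1A → 0xE326C81D7C8D6F1A.
Top bit is set, so as a signed 64-bit value this is 0xE326C81D7C8D6F1A − 2^64 = -2078754149015654630.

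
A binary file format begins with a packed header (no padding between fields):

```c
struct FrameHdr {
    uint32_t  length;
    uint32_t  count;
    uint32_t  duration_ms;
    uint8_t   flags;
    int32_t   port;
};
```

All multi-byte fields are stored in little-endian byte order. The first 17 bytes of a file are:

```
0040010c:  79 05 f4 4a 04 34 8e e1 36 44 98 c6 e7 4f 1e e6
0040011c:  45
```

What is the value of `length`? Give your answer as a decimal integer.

`length` is the first field, at byte offset 0, occupying 4 bytes.
Bytes at offsets 0..3: 79 05 F4 4A.
Little-endian stores the least-significant byte at the lowest address.
Reassemble most-significant byte first: 4A F4 05 79 → 0x4AF40579.
0x4AF40579 = 1257506169.

1257506169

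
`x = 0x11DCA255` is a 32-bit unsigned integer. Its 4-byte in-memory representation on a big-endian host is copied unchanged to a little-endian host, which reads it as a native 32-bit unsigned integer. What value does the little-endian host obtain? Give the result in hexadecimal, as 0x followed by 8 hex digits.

0x55A2DC11

Stored big-endian, the bytes at ascending addresses are 11 DC A2 55.
Read back as little-endian, the first byte is least significant, giving 0x55A2DC11.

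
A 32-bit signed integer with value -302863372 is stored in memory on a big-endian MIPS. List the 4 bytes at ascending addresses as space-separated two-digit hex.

ED F2 AB F4

Two's complement of -302863372 in 32 bits: 302863372 = 0x120D540C; invert → 0xEDF2ABF3; add 1 → 0xEDF2ABF4.
Split into bytes (most-significant first): ED F2 AB F4.
Big-endian stores the most-significant byte at the lowest address.
So the memory order matches the most-significant-first order: ED F2 AB F4.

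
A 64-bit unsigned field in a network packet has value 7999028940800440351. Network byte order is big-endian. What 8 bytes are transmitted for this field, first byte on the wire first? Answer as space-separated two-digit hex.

7999028940800440351 in hexadecimal, padded to 64 bits, is 0x6F024270E47AB81F.
Split into bytes (most-significant first): 6F 02 42 70 E4 7A B8 1F.
Big-endian: lowest address holds the most-significant byte.
So the memory order matches the most-significant-first order: 6F 02 42 70 E4 7A B8 1F.

6F 02 42 70 E4 7A B8 1F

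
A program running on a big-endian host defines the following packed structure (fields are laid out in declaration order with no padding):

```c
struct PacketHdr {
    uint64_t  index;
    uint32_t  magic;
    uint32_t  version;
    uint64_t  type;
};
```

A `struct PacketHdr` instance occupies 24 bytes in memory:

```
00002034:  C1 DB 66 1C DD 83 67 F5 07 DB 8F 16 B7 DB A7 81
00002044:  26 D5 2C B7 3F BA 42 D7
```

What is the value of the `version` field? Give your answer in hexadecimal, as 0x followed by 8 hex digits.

`version` follows `index` (8 B), `magic` (4 B), so it starts at offset 8 + 4 = 12 and occupies 4 bytes.
Bytes at offsets 12..15: B7 DB A7 81.
Big-endian stores the most-significant byte at the lowest address.
The bytes are already most-significant first: 0xB7DBA781.

0xB7DBA781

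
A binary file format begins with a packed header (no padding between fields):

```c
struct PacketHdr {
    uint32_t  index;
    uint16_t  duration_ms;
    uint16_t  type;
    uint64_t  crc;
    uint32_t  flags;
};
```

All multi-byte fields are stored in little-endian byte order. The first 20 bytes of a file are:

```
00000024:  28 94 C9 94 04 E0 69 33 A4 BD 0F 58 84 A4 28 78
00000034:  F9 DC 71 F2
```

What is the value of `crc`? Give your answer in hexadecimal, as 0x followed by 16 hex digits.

0x7828A484580FBDA4

`crc` follows `index` (4 B), `duration_ms` (2 B), `type` (2 B), so it starts at offset 4 + 2 + 2 = 8 and occupies 8 bytes.
Bytes at offsets 8..15: A4 BD 0F 58 84 A4 28 78.
Little-endian: lowest address holds the least-significant byte.
Reassemble most-significant byte first: 78 28 A4 84 58 0F BD A4 → 0x7828A484580FBDA4.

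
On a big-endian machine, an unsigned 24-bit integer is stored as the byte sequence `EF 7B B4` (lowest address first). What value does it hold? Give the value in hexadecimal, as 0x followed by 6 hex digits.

0xEF7BB4

Big-endian: lowest address holds the most-significant byte.
The bytes are already most-significant first: 0xEF7BB4.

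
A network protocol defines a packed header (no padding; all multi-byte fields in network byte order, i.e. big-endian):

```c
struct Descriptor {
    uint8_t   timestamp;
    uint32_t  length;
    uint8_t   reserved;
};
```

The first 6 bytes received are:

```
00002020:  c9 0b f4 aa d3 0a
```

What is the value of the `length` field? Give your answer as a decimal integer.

200583891

`length` follows `timestamp` (1 byte), so it starts at byte offset 1 and occupies 4 bytes.
Bytes at offsets 1..4: 0B F4 AA D3.
Big-endian stores the most-significant byte at the lowest address.
The bytes are already most-significant first: 0x0BF4AAD3.
0x0BF4AAD3 = 200583891.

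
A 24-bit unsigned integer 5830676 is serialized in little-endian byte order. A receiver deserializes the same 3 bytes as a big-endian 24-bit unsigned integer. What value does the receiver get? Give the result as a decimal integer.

5830676 in 24-bit hexadecimal is 0x58F814.
Stored little-endian, the bytes at ascending addresses are 14 F8 58.
Read back as big-endian, the last byte is least significant, giving 0x14F858.
0x14F858 = 1374296.

1374296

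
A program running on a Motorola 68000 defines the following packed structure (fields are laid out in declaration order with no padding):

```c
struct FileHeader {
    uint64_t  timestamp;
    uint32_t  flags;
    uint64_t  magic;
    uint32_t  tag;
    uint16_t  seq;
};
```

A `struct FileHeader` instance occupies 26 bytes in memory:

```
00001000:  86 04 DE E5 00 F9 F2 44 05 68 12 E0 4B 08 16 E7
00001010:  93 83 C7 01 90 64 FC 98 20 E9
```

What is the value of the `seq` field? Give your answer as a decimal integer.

8425

`seq` follows `timestamp` (8 B), `flags` (4 B), `magic` (8 B), `tag` (4 B), so it starts at offset 8 + 4 + 8 + 4 = 24 and occupies 2 bytes.
Bytes at offsets 24..25: 20 E9.
Big-endian stores the most-significant byte at the lowest address.
The bytes are already most-significant first: 0x20E9.
0x20E9 = 8425.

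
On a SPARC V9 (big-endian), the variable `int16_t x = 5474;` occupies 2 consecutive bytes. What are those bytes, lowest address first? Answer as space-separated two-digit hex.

5474 in hexadecimal, padded to 16 bits, is 0x1562.
Split into bytes (most-significant first): 15 62.
Big-endian: lowest address holds the most-significant byte.
So the memory order matches the most-significant-first order: 15 62.

15 62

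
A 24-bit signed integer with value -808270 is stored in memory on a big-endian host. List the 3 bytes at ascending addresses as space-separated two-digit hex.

F3 AA B2

Two's complement of -808270 in 24 bits: 808270 = 0x0C554E; invert → 0xF3AAB1; add 1 → 0xF3AAB2.
Split into bytes (most-significant first): F3 AA B2.
Big-endian stores the most-significant byte at the lowest address.
So the memory order matches the most-significant-first order: F3 AA B2.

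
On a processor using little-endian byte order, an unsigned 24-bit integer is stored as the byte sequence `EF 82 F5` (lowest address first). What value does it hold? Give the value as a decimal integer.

16089839

Little-endian stores the least-significant byte at the lowest address.
Reassemble most-significant byte first: F5 82 EF → 0xF582EF.
0xF582EF = 16089839.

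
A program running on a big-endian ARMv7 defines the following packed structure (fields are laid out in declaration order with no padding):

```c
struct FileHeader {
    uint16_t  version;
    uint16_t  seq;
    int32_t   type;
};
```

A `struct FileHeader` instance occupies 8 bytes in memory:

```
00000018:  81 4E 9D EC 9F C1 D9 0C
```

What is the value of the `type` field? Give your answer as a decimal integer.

`type` follows `version` (2 B), `seq` (2 B), so it starts at offset 2 + 2 = 4 and occupies 4 bytes.
Bytes at offsets 4..7: 9F C1 D9 0C.
In big-endian order the high byte comes first in memory.
The bytes are already most-significant first: 0x9FC1D90C.
Top bit is set, so as a signed 32-bit value this is 0x9FC1D90C − 2^32 = -1614685940.

-1614685940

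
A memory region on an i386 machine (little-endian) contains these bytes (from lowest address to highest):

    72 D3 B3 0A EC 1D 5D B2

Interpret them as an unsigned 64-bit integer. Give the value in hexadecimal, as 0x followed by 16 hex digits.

0xB25D1DEC0AB3D372

In little-endian order the low byte comes first in memory.
Reassemble most-significant byte first: B2 5D 1D EC 0A B3 D3 72 → 0xB25D1DEC0AB3D372.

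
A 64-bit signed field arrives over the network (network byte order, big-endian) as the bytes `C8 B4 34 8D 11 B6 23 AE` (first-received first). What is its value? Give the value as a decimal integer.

In big-endian order the high byte comes first in memory.
The bytes are already most-significant first: 0xC8B4348D11B623AE.
Top bit is set, so as a signed 64-bit value this is 0xC8B4348D11B623AE − 2^64 = -3984501989823863890.

-3984501989823863890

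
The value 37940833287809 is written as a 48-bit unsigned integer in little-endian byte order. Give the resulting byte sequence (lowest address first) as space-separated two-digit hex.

37940833287809 in hexadecimal, padded to 48 bits, is 0x2281C9E3FE81.
Split into bytes (most-significant first): 22 81 C9 E3 FE 81.
Little-endian: lowest address holds the least-significant byte.
So at ascending addresses the bytes are 81 FE E3 C9 81 22.

81 FE E3 C9 81 22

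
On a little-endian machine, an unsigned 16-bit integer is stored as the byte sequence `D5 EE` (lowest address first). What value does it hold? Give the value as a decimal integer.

In little-endian order the low byte comes first in memory.
Reassemble most-significant byte first: EE D5 → 0xEED5.
0xEED5 = 61141.

61141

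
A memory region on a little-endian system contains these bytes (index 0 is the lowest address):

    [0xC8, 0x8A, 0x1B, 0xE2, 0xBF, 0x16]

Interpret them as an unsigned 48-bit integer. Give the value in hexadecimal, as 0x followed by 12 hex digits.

In little-endian order the low byte comes first in memory.
Reassemble most-significant byte first: 16 BF E2 1B 8A C8 → 0x16BFE21B8AC8.

0x16BFE21B8AC8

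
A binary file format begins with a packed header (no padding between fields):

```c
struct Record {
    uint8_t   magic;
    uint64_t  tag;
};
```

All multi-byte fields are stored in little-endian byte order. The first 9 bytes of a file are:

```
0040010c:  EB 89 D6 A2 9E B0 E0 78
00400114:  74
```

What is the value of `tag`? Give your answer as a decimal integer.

`tag` follows `magic` (1 byte), so it starts at byte offset 1 and occupies 8 bytes.
Bytes at offsets 1..8: 89 D6 A2 9E B0 E0 78 74.
In little-endian order the low byte comes first in memory.
Reassemble most-significant byte first: 74 78 E0 B0 9E A2 D6 89 → 0x7478E0B09EA2D689.
0x7478E0B09EA2D689 = 8392704954785257097.

8392704954785257097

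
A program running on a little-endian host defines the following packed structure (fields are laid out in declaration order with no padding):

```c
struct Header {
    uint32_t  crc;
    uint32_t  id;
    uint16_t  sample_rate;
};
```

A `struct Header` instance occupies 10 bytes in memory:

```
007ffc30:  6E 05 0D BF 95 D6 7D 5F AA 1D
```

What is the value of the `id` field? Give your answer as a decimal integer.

`id` follows `crc` (4 bytes), so it starts at byte offset 4 and occupies 4 bytes.
Bytes at offsets 4..7: 95 D6 7D 5F.
Little-endian stores the least-significant byte at the lowest address.
Reassemble most-significant byte first: 5F 7D D6 95 → 0x5F7DD695.
0x5F7DD695 = 1602082453.

1602082453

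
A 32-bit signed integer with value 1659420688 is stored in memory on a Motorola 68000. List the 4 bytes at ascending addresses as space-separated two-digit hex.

1659420688 in hexadecimal, padded to 32 bits, is 0x62E8C010.
Split into bytes (most-significant first): 62 E8 C0 10.
Big-endian: lowest address holds the most-significant byte.
So the memory order matches the most-significant-first order: 62 E8 C0 10.

62 E8 C0 10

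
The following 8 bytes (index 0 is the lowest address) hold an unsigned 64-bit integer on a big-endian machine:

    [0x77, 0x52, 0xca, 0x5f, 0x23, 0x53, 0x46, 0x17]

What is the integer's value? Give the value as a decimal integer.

8598157148567062039

Big-endian: lowest address holds the most-significant byte.
The bytes are already most-significant first: 0x7752CA5F23534617.
0x7752CA5F23534617 = 8598157148567062039.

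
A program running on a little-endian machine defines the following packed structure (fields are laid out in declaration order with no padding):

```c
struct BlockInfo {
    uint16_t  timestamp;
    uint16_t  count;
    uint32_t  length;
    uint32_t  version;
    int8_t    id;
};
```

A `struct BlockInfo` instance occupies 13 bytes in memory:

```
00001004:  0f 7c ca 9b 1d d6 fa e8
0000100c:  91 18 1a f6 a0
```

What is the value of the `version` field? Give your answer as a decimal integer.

`version` follows `timestamp` (2 B), `count` (2 B), `length` (4 B), so it starts at offset 2 + 2 + 4 = 8 and occupies 4 bytes.
Bytes at offsets 8..11: 91 18 1A F6.
Little-endian: lowest address holds the least-significant byte.
Reassemble most-significant byte first: F6 1A 18 91 → 0xF61A1891.
0xF61A1891 = 4128905361.

4128905361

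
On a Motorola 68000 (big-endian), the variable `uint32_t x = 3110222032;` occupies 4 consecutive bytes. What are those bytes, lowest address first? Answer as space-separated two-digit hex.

3110222032 in hexadecimal, padded to 32 bits, is 0xB96238D0.
Split into bytes (most-significant first): B9 62 38 D0.
Big-endian stores the most-significant byte at the lowest address.
So the memory order matches the most-significant-first order: B9 62 38 D0.

B9 62 38 D0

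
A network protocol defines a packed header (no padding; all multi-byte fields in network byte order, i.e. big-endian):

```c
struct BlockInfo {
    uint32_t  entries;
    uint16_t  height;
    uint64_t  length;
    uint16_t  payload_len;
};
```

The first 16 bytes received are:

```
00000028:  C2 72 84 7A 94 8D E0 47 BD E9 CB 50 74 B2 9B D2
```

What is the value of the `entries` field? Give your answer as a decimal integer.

3262284922

`entries` is the first field, at byte offset 0, occupying 4 bytes.
Bytes at offsets 0..3: C2 72 84 7A.
Big-endian: lowest address holds the most-significant byte.
The bytes are already most-significant first: 0xC272847A.
0xC272847A = 3262284922.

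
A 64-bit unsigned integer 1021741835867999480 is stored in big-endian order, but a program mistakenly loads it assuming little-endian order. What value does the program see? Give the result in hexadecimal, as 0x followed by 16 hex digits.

1021741835867999480 in 64-bit hexadecimal is 0x0E2DF4C94B114CF8.
Stored big-endian, the bytes at ascending addresses are 0E 2D F4 C9 4B 11 4C F8.
Read back as little-endian, the first byte is least significant, giving 0xF84C114BC9F42D0E.

0xF84C114BC9F42D0E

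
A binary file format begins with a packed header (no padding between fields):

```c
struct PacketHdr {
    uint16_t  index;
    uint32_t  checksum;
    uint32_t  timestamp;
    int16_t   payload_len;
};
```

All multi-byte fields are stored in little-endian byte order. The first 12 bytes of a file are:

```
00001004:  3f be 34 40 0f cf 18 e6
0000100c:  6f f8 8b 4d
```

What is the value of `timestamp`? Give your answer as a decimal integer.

4168082968

`timestamp` follows `index` (2 B), `checksum` (4 B), so it starts at offset 2 + 4 = 6 and occupies 4 bytes.
Bytes at offsets 6..9: 18 E6 6F F8.
In little-endian order the low byte comes first in memory.
Reassemble most-significant byte first: F8 6F E6 18 → 0xF86FE618.
0xF86FE618 = 4168082968.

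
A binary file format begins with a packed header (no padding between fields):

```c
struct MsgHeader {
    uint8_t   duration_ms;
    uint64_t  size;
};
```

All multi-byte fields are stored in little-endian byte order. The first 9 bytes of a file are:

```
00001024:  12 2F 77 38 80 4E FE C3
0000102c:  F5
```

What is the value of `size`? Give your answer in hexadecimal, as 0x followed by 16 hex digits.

0xF5C3FE4E8038772F

`size` follows `duration_ms` (1 byte), so it starts at byte offset 1 and occupies 8 bytes.
Bytes at offsets 1..8: 2F 77 38 80 4E FE C3 F5.
Little-endian: lowest address holds the least-significant byte.
Reassemble most-significant byte first: F5 C3 FE 4E 80 38 77 2F → 0xF5C3FE4E8038772F.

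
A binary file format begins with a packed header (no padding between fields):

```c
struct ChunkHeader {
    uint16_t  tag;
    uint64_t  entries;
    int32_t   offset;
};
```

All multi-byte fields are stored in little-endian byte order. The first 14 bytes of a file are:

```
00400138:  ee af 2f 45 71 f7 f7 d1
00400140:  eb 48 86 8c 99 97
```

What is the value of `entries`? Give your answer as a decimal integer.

`entries` follows `tag` (2 bytes), so it starts at byte offset 2 and occupies 8 bytes.
Bytes at offsets 2..9: 2F 45 71 F7 F7 D1 EB 48.
In little-endian order the low byte comes first in memory.
Reassemble most-significant byte first: 48 EB D1 F7 F7 71 45 2F → 0x48EBD1F7F771452F.
0x48EBD1F7F771452F = 5254524253196338479.

5254524253196338479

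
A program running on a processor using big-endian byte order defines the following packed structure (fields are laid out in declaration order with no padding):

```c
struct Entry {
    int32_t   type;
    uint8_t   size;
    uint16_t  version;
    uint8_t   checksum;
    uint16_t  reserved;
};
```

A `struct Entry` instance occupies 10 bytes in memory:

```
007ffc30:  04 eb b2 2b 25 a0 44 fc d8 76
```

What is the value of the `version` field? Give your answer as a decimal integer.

`version` follows `type` (4 B), `size` (1 B), so it starts at offset 4 + 1 = 5 and occupies 2 bytes.
Bytes at offsets 5..6: A0 44.
In big-endian order the high byte comes first in memory.
The bytes are already most-significant first: 0xA044.
0xA044 = 41028.

41028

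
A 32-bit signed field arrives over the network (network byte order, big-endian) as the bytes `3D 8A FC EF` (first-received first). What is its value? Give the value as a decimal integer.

1032518895

Big-endian stores the most-significant byte at the lowest address.
The bytes are already most-significant first: 0x3D8AFCEF.
0x3D8AFCEF = 1032518895.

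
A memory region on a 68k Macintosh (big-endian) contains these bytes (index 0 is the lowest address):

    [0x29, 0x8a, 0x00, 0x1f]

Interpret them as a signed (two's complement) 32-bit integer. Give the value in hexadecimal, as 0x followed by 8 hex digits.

In big-endian order the high byte comes first in memory.
The bytes are already most-significant first: 0x298A001F.

0x298A001F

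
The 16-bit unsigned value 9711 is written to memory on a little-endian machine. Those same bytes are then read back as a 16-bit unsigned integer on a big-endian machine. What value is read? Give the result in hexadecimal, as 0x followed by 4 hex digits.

0xEF25

9711 in 16-bit hexadecimal is 0x25EF.
Stored little-endian, the bytes at ascending addresses are EF 25.
Read back as big-endian, the last byte is least significant, giving 0xEF25.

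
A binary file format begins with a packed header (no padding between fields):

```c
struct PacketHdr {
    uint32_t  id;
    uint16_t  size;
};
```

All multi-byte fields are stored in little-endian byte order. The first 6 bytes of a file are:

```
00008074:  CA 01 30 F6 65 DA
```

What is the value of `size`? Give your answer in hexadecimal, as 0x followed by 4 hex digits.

`size` follows `id` (4 bytes), so it starts at byte offset 4 and occupies 2 bytes.
Bytes at offsets 4..5: 65 DA.
Little-endian stores the least-significant byte at the lowest address.
Reassemble most-significant byte first: DA 65 → 0xDA65.

0xDA65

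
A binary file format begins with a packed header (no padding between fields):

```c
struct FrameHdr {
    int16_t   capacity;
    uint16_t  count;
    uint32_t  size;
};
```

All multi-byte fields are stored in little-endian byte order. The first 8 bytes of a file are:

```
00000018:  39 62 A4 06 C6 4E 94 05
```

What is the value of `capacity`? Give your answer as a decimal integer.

`capacity` is the first field, at byte offset 0, occupying 2 bytes.
Bytes at offsets 0..1: 39 62.
Little-endian: lowest address holds the least-significant byte.
Reassemble most-significant byte first: 62 39 → 0x6239.
0x6239 = 25145.

25145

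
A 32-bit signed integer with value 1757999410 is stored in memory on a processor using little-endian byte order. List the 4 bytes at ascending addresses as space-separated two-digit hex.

1757999410 in hexadecimal, padded to 32 bits, is 0x68C8F132.
Split into bytes (most-significant first): 68 C8 F1 32.
In little-endian order the low byte comes first in memory.
So at ascending addresses the bytes are 32 F1 C8 68.

32 F1 C8 68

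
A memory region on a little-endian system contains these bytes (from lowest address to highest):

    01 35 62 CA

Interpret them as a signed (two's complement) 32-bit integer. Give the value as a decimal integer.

-899533567

Little-endian stores the least-significant byte at the lowest address.
Reassemble most-significant byte first: CA 62 35 01 → 0xCA623501.
Top bit is set, so as a signed 32-bit value this is 0xCA623501 − 2^32 = -899533567.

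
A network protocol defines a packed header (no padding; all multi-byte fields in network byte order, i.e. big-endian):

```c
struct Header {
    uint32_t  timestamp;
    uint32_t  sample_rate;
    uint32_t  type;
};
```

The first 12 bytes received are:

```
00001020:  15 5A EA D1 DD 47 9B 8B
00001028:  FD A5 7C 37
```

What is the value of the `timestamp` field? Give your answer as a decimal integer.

358279889

`timestamp` is the first field, at byte offset 0, occupying 4 bytes.
Bytes at offsets 0..3: 15 5A EA D1.
Big-endian stores the most-significant byte at the lowest address.
The bytes are already most-significant first: 0x155AEAD1.
0x155AEAD1 = 358279889.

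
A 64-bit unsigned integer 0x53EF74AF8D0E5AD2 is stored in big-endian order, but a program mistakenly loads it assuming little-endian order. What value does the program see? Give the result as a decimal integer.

Stored big-endian, the bytes at ascending addresses are 53 EF 74 AF 8D 0E 5A D2.
Read back as little-endian, the first byte is least significant, giving 0xD25A0E8DAF74EF53.
0xD25A0E8DAF74EF53 = 15157443497565679443.

15157443497565679443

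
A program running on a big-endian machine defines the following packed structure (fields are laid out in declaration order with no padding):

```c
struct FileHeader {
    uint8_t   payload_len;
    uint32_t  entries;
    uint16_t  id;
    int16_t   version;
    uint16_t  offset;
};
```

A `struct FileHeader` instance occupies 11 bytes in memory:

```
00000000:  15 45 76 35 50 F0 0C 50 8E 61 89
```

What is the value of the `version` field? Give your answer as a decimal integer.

`version` follows `payload_len` (1 B), `entries` (4 B), `id` (2 B), so it starts at offset 1 + 4 + 2 = 7 and occupies 2 bytes.
Bytes at offsets 7..8: 50 8E.
In big-endian order the high byte comes first in memory.
The bytes are already most-significant first: 0x508E.
0x508E = 20622.

20622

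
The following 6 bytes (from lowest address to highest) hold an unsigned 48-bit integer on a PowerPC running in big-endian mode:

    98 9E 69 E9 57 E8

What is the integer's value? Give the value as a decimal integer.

167806149154792

Big-endian: lowest address holds the most-significant byte.
The bytes are already most-significant first: 0x989E69E957E8.
0x989E69E957E8 = 167806149154792.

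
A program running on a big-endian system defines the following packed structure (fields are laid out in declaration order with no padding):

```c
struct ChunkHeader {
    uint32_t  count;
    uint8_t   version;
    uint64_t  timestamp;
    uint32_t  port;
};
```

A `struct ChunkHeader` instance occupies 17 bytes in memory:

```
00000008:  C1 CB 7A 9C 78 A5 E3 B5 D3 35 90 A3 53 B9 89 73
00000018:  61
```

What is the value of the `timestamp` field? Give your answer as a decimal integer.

`timestamp` follows `count` (4 B), `version` (1 B), so it starts at offset 4 + 1 = 5 and occupies 8 bytes.
Bytes at offsets 5..12: A5 E3 B5 D3 35 90 A3 53.
In big-endian order the high byte comes first in memory.
The bytes are already most-significant first: 0xA5E3B5D33590A353.
0xA5E3B5D33590A353 = 11953597754712826707.

11953597754712826707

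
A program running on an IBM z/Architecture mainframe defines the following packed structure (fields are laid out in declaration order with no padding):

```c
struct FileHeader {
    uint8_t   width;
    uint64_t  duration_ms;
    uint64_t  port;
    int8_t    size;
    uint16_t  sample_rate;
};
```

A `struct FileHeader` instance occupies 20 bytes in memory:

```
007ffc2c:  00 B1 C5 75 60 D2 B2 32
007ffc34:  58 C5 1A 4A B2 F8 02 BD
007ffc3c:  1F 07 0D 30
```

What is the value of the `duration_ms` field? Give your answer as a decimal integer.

`duration_ms` follows `width` (1 byte), so it starts at byte offset 1 and occupies 8 bytes.
Bytes at offsets 1..8: B1 C5 75 60 D2 B2 32 58.
In big-endian order the high byte comes first in memory.
The bytes are already most-significant first: 0xB1C57560D2B23258.
0xB1C57560D2B23258 = 12809773773837447768.

12809773773837447768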